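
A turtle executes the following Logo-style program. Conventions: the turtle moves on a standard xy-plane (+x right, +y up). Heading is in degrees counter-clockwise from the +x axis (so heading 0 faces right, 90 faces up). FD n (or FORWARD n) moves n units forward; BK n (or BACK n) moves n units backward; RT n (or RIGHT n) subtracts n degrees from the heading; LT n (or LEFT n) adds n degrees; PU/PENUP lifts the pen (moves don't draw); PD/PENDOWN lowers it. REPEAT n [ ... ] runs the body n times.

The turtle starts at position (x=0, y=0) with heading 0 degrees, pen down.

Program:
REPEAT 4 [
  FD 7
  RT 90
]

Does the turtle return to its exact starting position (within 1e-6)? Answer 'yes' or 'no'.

Executing turtle program step by step:
Start: pos=(0,0), heading=0, pen down
REPEAT 4 [
  -- iteration 1/4 --
  FD 7: (0,0) -> (7,0) [heading=0, draw]
  RT 90: heading 0 -> 270
  -- iteration 2/4 --
  FD 7: (7,0) -> (7,-7) [heading=270, draw]
  RT 90: heading 270 -> 180
  -- iteration 3/4 --
  FD 7: (7,-7) -> (0,-7) [heading=180, draw]
  RT 90: heading 180 -> 90
  -- iteration 4/4 --
  FD 7: (0,-7) -> (0,0) [heading=90, draw]
  RT 90: heading 90 -> 0
]
Final: pos=(0,0), heading=0, 4 segment(s) drawn

Start position: (0, 0)
Final position: (0, 0)
Distance = 0; < 1e-6 -> CLOSED

Answer: yes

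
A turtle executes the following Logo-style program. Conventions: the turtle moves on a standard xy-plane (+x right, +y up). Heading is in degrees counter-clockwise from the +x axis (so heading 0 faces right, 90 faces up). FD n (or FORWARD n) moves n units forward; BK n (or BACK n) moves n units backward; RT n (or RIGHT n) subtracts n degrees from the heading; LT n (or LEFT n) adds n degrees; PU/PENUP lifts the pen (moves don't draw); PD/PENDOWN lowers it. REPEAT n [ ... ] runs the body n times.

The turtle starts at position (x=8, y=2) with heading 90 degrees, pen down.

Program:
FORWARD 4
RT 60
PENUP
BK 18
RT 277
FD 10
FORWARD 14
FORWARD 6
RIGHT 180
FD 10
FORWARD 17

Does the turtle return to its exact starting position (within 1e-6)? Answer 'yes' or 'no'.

Executing turtle program step by step:
Start: pos=(8,2), heading=90, pen down
FD 4: (8,2) -> (8,6) [heading=90, draw]
RT 60: heading 90 -> 30
PU: pen up
BK 18: (8,6) -> (-7.588,-3) [heading=30, move]
RT 277: heading 30 -> 113
FD 10: (-7.588,-3) -> (-11.496,6.205) [heading=113, move]
FD 14: (-11.496,6.205) -> (-16.966,19.092) [heading=113, move]
FD 6: (-16.966,19.092) -> (-19.31,24.615) [heading=113, move]
RT 180: heading 113 -> 293
FD 10: (-19.31,24.615) -> (-15.403,15.41) [heading=293, move]
FD 17: (-15.403,15.41) -> (-8.761,-0.238) [heading=293, move]
Final: pos=(-8.761,-0.238), heading=293, 1 segment(s) drawn

Start position: (8, 2)
Final position: (-8.761, -0.238)
Distance = 16.909; >= 1e-6 -> NOT closed

Answer: no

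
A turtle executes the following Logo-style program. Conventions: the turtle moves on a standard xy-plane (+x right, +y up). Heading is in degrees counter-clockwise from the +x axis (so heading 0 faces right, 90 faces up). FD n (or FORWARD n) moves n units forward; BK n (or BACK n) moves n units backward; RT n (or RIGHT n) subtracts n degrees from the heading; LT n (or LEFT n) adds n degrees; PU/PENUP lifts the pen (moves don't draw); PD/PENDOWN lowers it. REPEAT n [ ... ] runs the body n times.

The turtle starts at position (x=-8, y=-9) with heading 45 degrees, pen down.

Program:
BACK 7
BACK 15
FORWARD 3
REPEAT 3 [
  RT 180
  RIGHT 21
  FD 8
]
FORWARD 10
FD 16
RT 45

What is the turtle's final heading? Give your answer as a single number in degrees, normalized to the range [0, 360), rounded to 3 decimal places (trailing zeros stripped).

Answer: 117

Derivation:
Executing turtle program step by step:
Start: pos=(-8,-9), heading=45, pen down
BK 7: (-8,-9) -> (-12.95,-13.95) [heading=45, draw]
BK 15: (-12.95,-13.95) -> (-23.556,-24.556) [heading=45, draw]
FD 3: (-23.556,-24.556) -> (-21.435,-22.435) [heading=45, draw]
REPEAT 3 [
  -- iteration 1/3 --
  RT 180: heading 45 -> 225
  RT 21: heading 225 -> 204
  FD 8: (-21.435,-22.435) -> (-28.743,-25.689) [heading=204, draw]
  -- iteration 2/3 --
  RT 180: heading 204 -> 24
  RT 21: heading 24 -> 3
  FD 8: (-28.743,-25.689) -> (-20.754,-25.27) [heading=3, draw]
  -- iteration 3/3 --
  RT 180: heading 3 -> 183
  RT 21: heading 183 -> 162
  FD 8: (-20.754,-25.27) -> (-28.363,-22.798) [heading=162, draw]
]
FD 10: (-28.363,-22.798) -> (-37.873,-19.708) [heading=162, draw]
FD 16: (-37.873,-19.708) -> (-53.09,-14.764) [heading=162, draw]
RT 45: heading 162 -> 117
Final: pos=(-53.09,-14.764), heading=117, 8 segment(s) drawn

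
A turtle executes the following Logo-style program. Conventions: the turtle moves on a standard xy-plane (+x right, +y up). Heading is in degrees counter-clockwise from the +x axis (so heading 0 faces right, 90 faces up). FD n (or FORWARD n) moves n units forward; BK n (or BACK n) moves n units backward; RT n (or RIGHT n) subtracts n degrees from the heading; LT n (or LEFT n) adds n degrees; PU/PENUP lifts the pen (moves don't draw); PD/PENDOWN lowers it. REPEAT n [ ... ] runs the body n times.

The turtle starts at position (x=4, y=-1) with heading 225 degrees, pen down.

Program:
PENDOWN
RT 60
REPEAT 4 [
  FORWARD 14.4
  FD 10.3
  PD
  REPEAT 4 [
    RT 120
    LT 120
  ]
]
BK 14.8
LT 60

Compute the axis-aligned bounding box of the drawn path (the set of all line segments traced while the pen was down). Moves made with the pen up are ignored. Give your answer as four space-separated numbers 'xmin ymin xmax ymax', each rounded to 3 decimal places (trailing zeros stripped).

Answer: -91.433 -1 4 24.571

Derivation:
Executing turtle program step by step:
Start: pos=(4,-1), heading=225, pen down
PD: pen down
RT 60: heading 225 -> 165
REPEAT 4 [
  -- iteration 1/4 --
  FD 14.4: (4,-1) -> (-9.909,2.727) [heading=165, draw]
  FD 10.3: (-9.909,2.727) -> (-19.858,5.393) [heading=165, draw]
  PD: pen down
  REPEAT 4 [
    -- iteration 1/4 --
    RT 120: heading 165 -> 45
    LT 120: heading 45 -> 165
    -- iteration 2/4 --
    RT 120: heading 165 -> 45
    LT 120: heading 45 -> 165
    -- iteration 3/4 --
    RT 120: heading 165 -> 45
    LT 120: heading 45 -> 165
    -- iteration 4/4 --
    RT 120: heading 165 -> 45
    LT 120: heading 45 -> 165
  ]
  -- iteration 2/4 --
  FD 14.4: (-19.858,5.393) -> (-33.768,9.12) [heading=165, draw]
  FD 10.3: (-33.768,9.12) -> (-43.717,11.786) [heading=165, draw]
  PD: pen down
  REPEAT 4 [
    -- iteration 1/4 --
    RT 120: heading 165 -> 45
    LT 120: heading 45 -> 165
    -- iteration 2/4 --
    RT 120: heading 165 -> 45
    LT 120: heading 45 -> 165
    -- iteration 3/4 --
    RT 120: heading 165 -> 45
    LT 120: heading 45 -> 165
    -- iteration 4/4 --
    RT 120: heading 165 -> 45
    LT 120: heading 45 -> 165
  ]
  -- iteration 3/4 --
  FD 14.4: (-43.717,11.786) -> (-57.626,15.513) [heading=165, draw]
  FD 10.3: (-57.626,15.513) -> (-67.575,18.178) [heading=165, draw]
  PD: pen down
  REPEAT 4 [
    -- iteration 1/4 --
    RT 120: heading 165 -> 45
    LT 120: heading 45 -> 165
    -- iteration 2/4 --
    RT 120: heading 165 -> 45
    LT 120: heading 45 -> 165
    -- iteration 3/4 --
    RT 120: heading 165 -> 45
    LT 120: heading 45 -> 165
    -- iteration 4/4 --
    RT 120: heading 165 -> 45
    LT 120: heading 45 -> 165
  ]
  -- iteration 4/4 --
  FD 14.4: (-67.575,18.178) -> (-81.484,21.905) [heading=165, draw]
  FD 10.3: (-81.484,21.905) -> (-91.433,24.571) [heading=165, draw]
  PD: pen down
  REPEAT 4 [
    -- iteration 1/4 --
    RT 120: heading 165 -> 45
    LT 120: heading 45 -> 165
    -- iteration 2/4 --
    RT 120: heading 165 -> 45
    LT 120: heading 45 -> 165
    -- iteration 3/4 --
    RT 120: heading 165 -> 45
    LT 120: heading 45 -> 165
    -- iteration 4/4 --
    RT 120: heading 165 -> 45
    LT 120: heading 45 -> 165
  ]
]
BK 14.8: (-91.433,24.571) -> (-77.138,20.741) [heading=165, draw]
LT 60: heading 165 -> 225
Final: pos=(-77.138,20.741), heading=225, 9 segment(s) drawn

Segment endpoints: x in {-91.433, -81.484, -77.138, -67.575, -57.626, -43.717, -33.768, -19.858, -9.909, 4}, y in {-1, 2.727, 5.393, 9.12, 11.786, 15.513, 18.178, 20.741, 21.905, 24.571}
xmin=-91.433, ymin=-1, xmax=4, ymax=24.571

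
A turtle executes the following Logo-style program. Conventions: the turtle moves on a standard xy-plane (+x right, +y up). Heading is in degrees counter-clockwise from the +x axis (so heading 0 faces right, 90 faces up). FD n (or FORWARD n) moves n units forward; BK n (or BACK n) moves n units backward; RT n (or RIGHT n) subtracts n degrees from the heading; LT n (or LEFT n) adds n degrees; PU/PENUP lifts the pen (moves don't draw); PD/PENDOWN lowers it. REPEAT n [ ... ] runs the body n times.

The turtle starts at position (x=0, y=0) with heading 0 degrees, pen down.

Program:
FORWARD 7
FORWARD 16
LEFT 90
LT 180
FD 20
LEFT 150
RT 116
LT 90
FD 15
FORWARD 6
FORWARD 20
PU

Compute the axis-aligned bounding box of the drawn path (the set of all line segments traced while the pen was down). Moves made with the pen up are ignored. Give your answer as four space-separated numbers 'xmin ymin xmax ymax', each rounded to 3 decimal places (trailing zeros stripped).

Answer: 0 -20 56.991 2.927

Derivation:
Executing turtle program step by step:
Start: pos=(0,0), heading=0, pen down
FD 7: (0,0) -> (7,0) [heading=0, draw]
FD 16: (7,0) -> (23,0) [heading=0, draw]
LT 90: heading 0 -> 90
LT 180: heading 90 -> 270
FD 20: (23,0) -> (23,-20) [heading=270, draw]
LT 150: heading 270 -> 60
RT 116: heading 60 -> 304
LT 90: heading 304 -> 34
FD 15: (23,-20) -> (35.436,-11.612) [heading=34, draw]
FD 6: (35.436,-11.612) -> (40.41,-8.257) [heading=34, draw]
FD 20: (40.41,-8.257) -> (56.991,2.927) [heading=34, draw]
PU: pen up
Final: pos=(56.991,2.927), heading=34, 6 segment(s) drawn

Segment endpoints: x in {0, 7, 23, 23, 35.436, 40.41, 56.991}, y in {-20, -11.612, -8.257, 0, 2.927}
xmin=0, ymin=-20, xmax=56.991, ymax=2.927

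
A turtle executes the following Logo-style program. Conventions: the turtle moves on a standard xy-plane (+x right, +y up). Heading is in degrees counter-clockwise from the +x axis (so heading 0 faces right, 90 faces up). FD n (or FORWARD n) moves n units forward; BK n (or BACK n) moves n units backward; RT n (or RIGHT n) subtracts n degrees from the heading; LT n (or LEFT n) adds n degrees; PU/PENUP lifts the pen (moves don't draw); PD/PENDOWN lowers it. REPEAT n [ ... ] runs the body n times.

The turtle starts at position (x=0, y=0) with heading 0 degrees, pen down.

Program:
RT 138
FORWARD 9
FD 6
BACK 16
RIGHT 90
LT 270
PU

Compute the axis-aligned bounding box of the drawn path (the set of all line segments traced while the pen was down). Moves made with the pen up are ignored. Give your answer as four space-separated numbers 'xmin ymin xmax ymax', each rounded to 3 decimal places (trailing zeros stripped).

Executing turtle program step by step:
Start: pos=(0,0), heading=0, pen down
RT 138: heading 0 -> 222
FD 9: (0,0) -> (-6.688,-6.022) [heading=222, draw]
FD 6: (-6.688,-6.022) -> (-11.147,-10.037) [heading=222, draw]
BK 16: (-11.147,-10.037) -> (0.743,0.669) [heading=222, draw]
RT 90: heading 222 -> 132
LT 270: heading 132 -> 42
PU: pen up
Final: pos=(0.743,0.669), heading=42, 3 segment(s) drawn

Segment endpoints: x in {-11.147, -6.688, 0, 0.743}, y in {-10.037, -6.022, 0, 0.669}
xmin=-11.147, ymin=-10.037, xmax=0.743, ymax=0.669

Answer: -11.147 -10.037 0.743 0.669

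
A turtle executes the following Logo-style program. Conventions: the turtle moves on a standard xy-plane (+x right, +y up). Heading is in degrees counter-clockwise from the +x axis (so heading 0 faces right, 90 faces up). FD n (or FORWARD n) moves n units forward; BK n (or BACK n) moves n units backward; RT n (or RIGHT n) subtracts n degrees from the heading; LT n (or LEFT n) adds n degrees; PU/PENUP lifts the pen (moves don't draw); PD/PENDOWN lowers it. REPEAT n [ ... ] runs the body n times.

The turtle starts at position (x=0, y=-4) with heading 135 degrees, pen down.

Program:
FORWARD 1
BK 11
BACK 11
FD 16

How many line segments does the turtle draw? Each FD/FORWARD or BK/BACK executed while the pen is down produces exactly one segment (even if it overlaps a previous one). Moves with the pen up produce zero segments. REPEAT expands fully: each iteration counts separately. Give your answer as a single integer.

Answer: 4

Derivation:
Executing turtle program step by step:
Start: pos=(0,-4), heading=135, pen down
FD 1: (0,-4) -> (-0.707,-3.293) [heading=135, draw]
BK 11: (-0.707,-3.293) -> (7.071,-11.071) [heading=135, draw]
BK 11: (7.071,-11.071) -> (14.849,-18.849) [heading=135, draw]
FD 16: (14.849,-18.849) -> (3.536,-7.536) [heading=135, draw]
Final: pos=(3.536,-7.536), heading=135, 4 segment(s) drawn
Segments drawn: 4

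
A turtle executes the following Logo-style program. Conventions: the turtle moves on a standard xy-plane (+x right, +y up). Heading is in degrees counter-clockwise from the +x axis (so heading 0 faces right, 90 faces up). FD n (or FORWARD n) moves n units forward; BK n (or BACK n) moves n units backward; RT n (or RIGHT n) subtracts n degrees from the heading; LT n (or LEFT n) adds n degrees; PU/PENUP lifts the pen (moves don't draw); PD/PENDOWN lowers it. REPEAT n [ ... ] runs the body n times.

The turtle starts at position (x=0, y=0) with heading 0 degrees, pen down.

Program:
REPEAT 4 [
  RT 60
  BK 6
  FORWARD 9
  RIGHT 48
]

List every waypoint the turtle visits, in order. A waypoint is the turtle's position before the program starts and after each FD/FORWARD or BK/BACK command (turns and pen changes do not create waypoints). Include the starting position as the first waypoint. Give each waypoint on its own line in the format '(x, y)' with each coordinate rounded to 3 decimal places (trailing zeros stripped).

Executing turtle program step by step:
Start: pos=(0,0), heading=0, pen down
REPEAT 4 [
  -- iteration 1/4 --
  RT 60: heading 0 -> 300
  BK 6: (0,0) -> (-3,5.196) [heading=300, draw]
  FD 9: (-3,5.196) -> (1.5,-2.598) [heading=300, draw]
  RT 48: heading 300 -> 252
  -- iteration 2/4 --
  RT 60: heading 252 -> 192
  BK 6: (1.5,-2.598) -> (7.369,-1.351) [heading=192, draw]
  FD 9: (7.369,-1.351) -> (-1.434,-3.222) [heading=192, draw]
  RT 48: heading 192 -> 144
  -- iteration 3/4 --
  RT 60: heading 144 -> 84
  BK 6: (-1.434,-3.222) -> (-2.062,-9.189) [heading=84, draw]
  FD 9: (-2.062,-9.189) -> (-1.121,-0.238) [heading=84, draw]
  RT 48: heading 84 -> 36
  -- iteration 4/4 --
  RT 60: heading 36 -> 336
  BK 6: (-1.121,-0.238) -> (-6.602,2.202) [heading=336, draw]
  FD 9: (-6.602,2.202) -> (1.62,-1.458) [heading=336, draw]
  RT 48: heading 336 -> 288
]
Final: pos=(1.62,-1.458), heading=288, 8 segment(s) drawn
Waypoints (9 total):
(0, 0)
(-3, 5.196)
(1.5, -2.598)
(7.369, -1.351)
(-1.434, -3.222)
(-2.062, -9.189)
(-1.121, -0.238)
(-6.602, 2.202)
(1.62, -1.458)

Answer: (0, 0)
(-3, 5.196)
(1.5, -2.598)
(7.369, -1.351)
(-1.434, -3.222)
(-2.062, -9.189)
(-1.121, -0.238)
(-6.602, 2.202)
(1.62, -1.458)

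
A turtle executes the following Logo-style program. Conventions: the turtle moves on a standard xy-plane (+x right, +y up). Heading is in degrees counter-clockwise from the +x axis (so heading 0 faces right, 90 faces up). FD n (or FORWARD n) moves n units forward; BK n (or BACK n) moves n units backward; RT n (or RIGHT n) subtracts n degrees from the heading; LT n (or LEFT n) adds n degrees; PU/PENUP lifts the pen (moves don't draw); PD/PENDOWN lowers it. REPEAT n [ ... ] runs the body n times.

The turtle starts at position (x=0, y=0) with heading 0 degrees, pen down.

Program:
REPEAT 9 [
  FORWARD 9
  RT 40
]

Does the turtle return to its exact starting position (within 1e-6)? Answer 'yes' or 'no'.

Executing turtle program step by step:
Start: pos=(0,0), heading=0, pen down
REPEAT 9 [
  -- iteration 1/9 --
  FD 9: (0,0) -> (9,0) [heading=0, draw]
  RT 40: heading 0 -> 320
  -- iteration 2/9 --
  FD 9: (9,0) -> (15.894,-5.785) [heading=320, draw]
  RT 40: heading 320 -> 280
  -- iteration 3/9 --
  FD 9: (15.894,-5.785) -> (17.457,-14.648) [heading=280, draw]
  RT 40: heading 280 -> 240
  -- iteration 4/9 --
  FD 9: (17.457,-14.648) -> (12.957,-22.443) [heading=240, draw]
  RT 40: heading 240 -> 200
  -- iteration 5/9 --
  FD 9: (12.957,-22.443) -> (4.5,-25.521) [heading=200, draw]
  RT 40: heading 200 -> 160
  -- iteration 6/9 --
  FD 9: (4.5,-25.521) -> (-3.957,-22.443) [heading=160, draw]
  RT 40: heading 160 -> 120
  -- iteration 7/9 --
  FD 9: (-3.957,-22.443) -> (-8.457,-14.648) [heading=120, draw]
  RT 40: heading 120 -> 80
  -- iteration 8/9 --
  FD 9: (-8.457,-14.648) -> (-6.894,-5.785) [heading=80, draw]
  RT 40: heading 80 -> 40
  -- iteration 9/9 --
  FD 9: (-6.894,-5.785) -> (0,0) [heading=40, draw]
  RT 40: heading 40 -> 0
]
Final: pos=(0,0), heading=0, 9 segment(s) drawn

Start position: (0, 0)
Final position: (0, 0)
Distance = 0; < 1e-6 -> CLOSED

Answer: yes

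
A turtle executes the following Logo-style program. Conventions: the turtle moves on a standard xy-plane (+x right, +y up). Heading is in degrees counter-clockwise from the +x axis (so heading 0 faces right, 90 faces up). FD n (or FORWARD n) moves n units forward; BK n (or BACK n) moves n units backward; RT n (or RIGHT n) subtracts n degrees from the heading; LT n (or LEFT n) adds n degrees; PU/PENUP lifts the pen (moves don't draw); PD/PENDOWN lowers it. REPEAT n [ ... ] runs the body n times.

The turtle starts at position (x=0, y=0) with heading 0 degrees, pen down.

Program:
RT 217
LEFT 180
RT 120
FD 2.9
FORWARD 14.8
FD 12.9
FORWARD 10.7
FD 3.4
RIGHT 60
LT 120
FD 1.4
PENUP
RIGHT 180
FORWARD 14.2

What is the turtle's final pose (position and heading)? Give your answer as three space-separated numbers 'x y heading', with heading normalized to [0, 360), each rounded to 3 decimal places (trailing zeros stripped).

Executing turtle program step by step:
Start: pos=(0,0), heading=0, pen down
RT 217: heading 0 -> 143
LT 180: heading 143 -> 323
RT 120: heading 323 -> 203
FD 2.9: (0,0) -> (-2.669,-1.133) [heading=203, draw]
FD 14.8: (-2.669,-1.133) -> (-16.293,-6.916) [heading=203, draw]
FD 12.9: (-16.293,-6.916) -> (-28.167,-11.956) [heading=203, draw]
FD 10.7: (-28.167,-11.956) -> (-38.017,-16.137) [heading=203, draw]
FD 3.4: (-38.017,-16.137) -> (-41.147,-17.466) [heading=203, draw]
RT 60: heading 203 -> 143
LT 120: heading 143 -> 263
FD 1.4: (-41.147,-17.466) -> (-41.317,-18.855) [heading=263, draw]
PU: pen up
RT 180: heading 263 -> 83
FD 14.2: (-41.317,-18.855) -> (-39.587,-4.761) [heading=83, move]
Final: pos=(-39.587,-4.761), heading=83, 6 segment(s) drawn

Answer: -39.587 -4.761 83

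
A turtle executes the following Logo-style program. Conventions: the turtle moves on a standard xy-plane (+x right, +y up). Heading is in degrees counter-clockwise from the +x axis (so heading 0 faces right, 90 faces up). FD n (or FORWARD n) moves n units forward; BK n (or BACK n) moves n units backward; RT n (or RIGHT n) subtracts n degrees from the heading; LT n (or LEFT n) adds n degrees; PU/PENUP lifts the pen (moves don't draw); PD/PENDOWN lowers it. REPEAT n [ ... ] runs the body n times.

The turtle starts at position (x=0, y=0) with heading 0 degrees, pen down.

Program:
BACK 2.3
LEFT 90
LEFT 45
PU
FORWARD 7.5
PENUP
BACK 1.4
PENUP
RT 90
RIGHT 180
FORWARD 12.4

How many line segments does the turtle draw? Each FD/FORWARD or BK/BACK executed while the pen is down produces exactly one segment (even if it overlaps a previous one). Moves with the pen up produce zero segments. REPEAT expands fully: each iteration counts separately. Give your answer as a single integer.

Answer: 1

Derivation:
Executing turtle program step by step:
Start: pos=(0,0), heading=0, pen down
BK 2.3: (0,0) -> (-2.3,0) [heading=0, draw]
LT 90: heading 0 -> 90
LT 45: heading 90 -> 135
PU: pen up
FD 7.5: (-2.3,0) -> (-7.603,5.303) [heading=135, move]
PU: pen up
BK 1.4: (-7.603,5.303) -> (-6.613,4.313) [heading=135, move]
PU: pen up
RT 90: heading 135 -> 45
RT 180: heading 45 -> 225
FD 12.4: (-6.613,4.313) -> (-15.381,-4.455) [heading=225, move]
Final: pos=(-15.381,-4.455), heading=225, 1 segment(s) drawn
Segments drawn: 1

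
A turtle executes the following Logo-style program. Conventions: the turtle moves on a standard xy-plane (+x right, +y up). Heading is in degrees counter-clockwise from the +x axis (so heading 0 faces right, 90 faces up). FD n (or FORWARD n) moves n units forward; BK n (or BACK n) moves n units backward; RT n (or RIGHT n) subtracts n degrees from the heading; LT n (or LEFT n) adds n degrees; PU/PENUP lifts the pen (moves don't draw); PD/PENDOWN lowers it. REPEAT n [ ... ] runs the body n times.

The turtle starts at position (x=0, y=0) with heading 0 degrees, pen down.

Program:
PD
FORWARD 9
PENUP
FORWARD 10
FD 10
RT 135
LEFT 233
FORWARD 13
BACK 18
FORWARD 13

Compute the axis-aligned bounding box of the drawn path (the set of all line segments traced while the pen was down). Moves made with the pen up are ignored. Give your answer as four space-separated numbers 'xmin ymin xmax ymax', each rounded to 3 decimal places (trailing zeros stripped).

Executing turtle program step by step:
Start: pos=(0,0), heading=0, pen down
PD: pen down
FD 9: (0,0) -> (9,0) [heading=0, draw]
PU: pen up
FD 10: (9,0) -> (19,0) [heading=0, move]
FD 10: (19,0) -> (29,0) [heading=0, move]
RT 135: heading 0 -> 225
LT 233: heading 225 -> 98
FD 13: (29,0) -> (27.191,12.873) [heading=98, move]
BK 18: (27.191,12.873) -> (29.696,-4.951) [heading=98, move]
FD 13: (29.696,-4.951) -> (27.887,7.922) [heading=98, move]
Final: pos=(27.887,7.922), heading=98, 1 segment(s) drawn

Segment endpoints: x in {0, 9}, y in {0}
xmin=0, ymin=0, xmax=9, ymax=0

Answer: 0 0 9 0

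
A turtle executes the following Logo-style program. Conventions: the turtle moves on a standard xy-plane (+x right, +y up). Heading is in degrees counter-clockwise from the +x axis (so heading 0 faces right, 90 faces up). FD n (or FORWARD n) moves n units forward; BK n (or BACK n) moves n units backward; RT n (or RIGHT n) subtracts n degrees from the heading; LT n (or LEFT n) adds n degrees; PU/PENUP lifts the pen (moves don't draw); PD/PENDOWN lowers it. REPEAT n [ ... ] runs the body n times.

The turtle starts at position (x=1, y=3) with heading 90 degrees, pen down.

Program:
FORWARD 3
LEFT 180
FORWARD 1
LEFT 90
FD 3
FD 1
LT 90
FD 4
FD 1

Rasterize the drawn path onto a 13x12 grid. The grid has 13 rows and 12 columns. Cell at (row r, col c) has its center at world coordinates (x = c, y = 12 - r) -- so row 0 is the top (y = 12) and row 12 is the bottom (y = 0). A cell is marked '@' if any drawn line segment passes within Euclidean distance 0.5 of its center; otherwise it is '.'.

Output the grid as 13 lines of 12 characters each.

Segment 0: (1,3) -> (1,6)
Segment 1: (1,6) -> (1,5)
Segment 2: (1,5) -> (4,5)
Segment 3: (4,5) -> (5,5)
Segment 4: (5,5) -> (5,9)
Segment 5: (5,9) -> (5,10)

Answer: ............
............
.....@......
.....@......
.....@......
.....@......
.@...@......
.@@@@@......
.@..........
.@..........
............
............
............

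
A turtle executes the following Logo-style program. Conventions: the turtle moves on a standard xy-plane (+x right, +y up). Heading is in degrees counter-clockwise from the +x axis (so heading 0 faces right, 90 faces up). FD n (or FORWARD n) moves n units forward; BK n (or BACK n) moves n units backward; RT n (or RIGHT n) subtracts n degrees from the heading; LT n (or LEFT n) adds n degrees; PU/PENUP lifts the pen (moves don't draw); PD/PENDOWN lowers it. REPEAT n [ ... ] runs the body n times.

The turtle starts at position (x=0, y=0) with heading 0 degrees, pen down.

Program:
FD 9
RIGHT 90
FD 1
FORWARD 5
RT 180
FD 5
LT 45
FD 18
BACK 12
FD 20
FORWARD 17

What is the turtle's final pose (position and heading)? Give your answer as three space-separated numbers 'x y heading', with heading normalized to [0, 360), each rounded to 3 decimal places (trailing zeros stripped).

Answer: -21.406 29.406 135

Derivation:
Executing turtle program step by step:
Start: pos=(0,0), heading=0, pen down
FD 9: (0,0) -> (9,0) [heading=0, draw]
RT 90: heading 0 -> 270
FD 1: (9,0) -> (9,-1) [heading=270, draw]
FD 5: (9,-1) -> (9,-6) [heading=270, draw]
RT 180: heading 270 -> 90
FD 5: (9,-6) -> (9,-1) [heading=90, draw]
LT 45: heading 90 -> 135
FD 18: (9,-1) -> (-3.728,11.728) [heading=135, draw]
BK 12: (-3.728,11.728) -> (4.757,3.243) [heading=135, draw]
FD 20: (4.757,3.243) -> (-9.385,17.385) [heading=135, draw]
FD 17: (-9.385,17.385) -> (-21.406,29.406) [heading=135, draw]
Final: pos=(-21.406,29.406), heading=135, 8 segment(s) drawn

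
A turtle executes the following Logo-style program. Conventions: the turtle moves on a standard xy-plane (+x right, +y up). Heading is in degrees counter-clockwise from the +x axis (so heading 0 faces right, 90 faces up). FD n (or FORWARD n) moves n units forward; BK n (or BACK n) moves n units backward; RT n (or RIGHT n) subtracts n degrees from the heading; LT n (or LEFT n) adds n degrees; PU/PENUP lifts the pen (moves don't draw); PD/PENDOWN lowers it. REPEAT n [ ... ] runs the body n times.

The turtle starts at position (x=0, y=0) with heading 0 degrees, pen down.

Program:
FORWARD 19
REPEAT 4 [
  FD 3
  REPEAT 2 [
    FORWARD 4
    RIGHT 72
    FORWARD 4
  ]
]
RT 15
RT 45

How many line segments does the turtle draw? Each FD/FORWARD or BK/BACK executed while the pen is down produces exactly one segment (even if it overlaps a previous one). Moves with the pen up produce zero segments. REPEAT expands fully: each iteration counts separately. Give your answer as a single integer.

Answer: 21

Derivation:
Executing turtle program step by step:
Start: pos=(0,0), heading=0, pen down
FD 19: (0,0) -> (19,0) [heading=0, draw]
REPEAT 4 [
  -- iteration 1/4 --
  FD 3: (19,0) -> (22,0) [heading=0, draw]
  REPEAT 2 [
    -- iteration 1/2 --
    FD 4: (22,0) -> (26,0) [heading=0, draw]
    RT 72: heading 0 -> 288
    FD 4: (26,0) -> (27.236,-3.804) [heading=288, draw]
    -- iteration 2/2 --
    FD 4: (27.236,-3.804) -> (28.472,-7.608) [heading=288, draw]
    RT 72: heading 288 -> 216
    FD 4: (28.472,-7.608) -> (25.236,-9.96) [heading=216, draw]
  ]
  -- iteration 2/4 --
  FD 3: (25.236,-9.96) -> (22.809,-11.723) [heading=216, draw]
  REPEAT 2 [
    -- iteration 1/2 --
    FD 4: (22.809,-11.723) -> (19.573,-14.074) [heading=216, draw]
    RT 72: heading 216 -> 144
    FD 4: (19.573,-14.074) -> (16.337,-11.723) [heading=144, draw]
    -- iteration 2/2 --
    FD 4: (16.337,-11.723) -> (13.101,-9.372) [heading=144, draw]
    RT 72: heading 144 -> 72
    FD 4: (13.101,-9.372) -> (14.337,-5.568) [heading=72, draw]
  ]
  -- iteration 3/4 --
  FD 3: (14.337,-5.568) -> (15.264,-2.714) [heading=72, draw]
  REPEAT 2 [
    -- iteration 1/2 --
    FD 4: (15.264,-2.714) -> (16.5,1.09) [heading=72, draw]
    RT 72: heading 72 -> 0
    FD 4: (16.5,1.09) -> (20.5,1.09) [heading=0, draw]
    -- iteration 2/2 --
    FD 4: (20.5,1.09) -> (24.5,1.09) [heading=0, draw]
    RT 72: heading 0 -> 288
    FD 4: (24.5,1.09) -> (25.736,-2.714) [heading=288, draw]
  ]
  -- iteration 4/4 --
  FD 3: (25.736,-2.714) -> (26.663,-5.568) [heading=288, draw]
  REPEAT 2 [
    -- iteration 1/2 --
    FD 4: (26.663,-5.568) -> (27.899,-9.372) [heading=288, draw]
    RT 72: heading 288 -> 216
    FD 4: (27.899,-9.372) -> (24.663,-11.723) [heading=216, draw]
    -- iteration 2/2 --
    FD 4: (24.663,-11.723) -> (21.427,-14.074) [heading=216, draw]
    RT 72: heading 216 -> 144
    FD 4: (21.427,-14.074) -> (18.191,-11.723) [heading=144, draw]
  ]
]
RT 15: heading 144 -> 129
RT 45: heading 129 -> 84
Final: pos=(18.191,-11.723), heading=84, 21 segment(s) drawn
Segments drawn: 21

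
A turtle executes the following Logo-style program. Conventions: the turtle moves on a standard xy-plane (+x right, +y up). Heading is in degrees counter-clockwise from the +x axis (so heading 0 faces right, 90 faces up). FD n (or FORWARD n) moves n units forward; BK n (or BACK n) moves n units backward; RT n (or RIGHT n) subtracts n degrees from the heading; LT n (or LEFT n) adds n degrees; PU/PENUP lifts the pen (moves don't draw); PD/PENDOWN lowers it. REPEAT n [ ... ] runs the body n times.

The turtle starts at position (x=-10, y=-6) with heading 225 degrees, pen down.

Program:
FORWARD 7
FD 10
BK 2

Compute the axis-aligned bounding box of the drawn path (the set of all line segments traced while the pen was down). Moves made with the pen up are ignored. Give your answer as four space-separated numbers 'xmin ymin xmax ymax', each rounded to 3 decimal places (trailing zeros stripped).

Executing turtle program step by step:
Start: pos=(-10,-6), heading=225, pen down
FD 7: (-10,-6) -> (-14.95,-10.95) [heading=225, draw]
FD 10: (-14.95,-10.95) -> (-22.021,-18.021) [heading=225, draw]
BK 2: (-22.021,-18.021) -> (-20.607,-16.607) [heading=225, draw]
Final: pos=(-20.607,-16.607), heading=225, 3 segment(s) drawn

Segment endpoints: x in {-22.021, -20.607, -14.95, -10}, y in {-18.021, -16.607, -10.95, -6}
xmin=-22.021, ymin=-18.021, xmax=-10, ymax=-6

Answer: -22.021 -18.021 -10 -6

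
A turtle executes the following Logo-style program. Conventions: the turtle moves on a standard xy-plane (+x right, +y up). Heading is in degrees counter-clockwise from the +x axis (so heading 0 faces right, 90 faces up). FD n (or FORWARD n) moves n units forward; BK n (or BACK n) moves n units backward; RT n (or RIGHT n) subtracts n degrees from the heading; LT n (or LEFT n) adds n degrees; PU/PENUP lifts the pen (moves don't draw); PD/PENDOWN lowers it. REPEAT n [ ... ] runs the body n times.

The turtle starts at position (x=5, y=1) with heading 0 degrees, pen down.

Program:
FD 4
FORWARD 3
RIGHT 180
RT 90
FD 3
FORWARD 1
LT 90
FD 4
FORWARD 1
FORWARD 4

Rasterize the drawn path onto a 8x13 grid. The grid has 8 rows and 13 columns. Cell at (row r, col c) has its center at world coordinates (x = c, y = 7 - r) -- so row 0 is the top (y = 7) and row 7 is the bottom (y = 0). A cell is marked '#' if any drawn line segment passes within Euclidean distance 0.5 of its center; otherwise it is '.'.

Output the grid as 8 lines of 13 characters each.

Answer: .............
.............
...##########
............#
............#
............#
.....########
.............

Derivation:
Segment 0: (5,1) -> (9,1)
Segment 1: (9,1) -> (12,1)
Segment 2: (12,1) -> (12,4)
Segment 3: (12,4) -> (12,5)
Segment 4: (12,5) -> (8,5)
Segment 5: (8,5) -> (7,5)
Segment 6: (7,5) -> (3,5)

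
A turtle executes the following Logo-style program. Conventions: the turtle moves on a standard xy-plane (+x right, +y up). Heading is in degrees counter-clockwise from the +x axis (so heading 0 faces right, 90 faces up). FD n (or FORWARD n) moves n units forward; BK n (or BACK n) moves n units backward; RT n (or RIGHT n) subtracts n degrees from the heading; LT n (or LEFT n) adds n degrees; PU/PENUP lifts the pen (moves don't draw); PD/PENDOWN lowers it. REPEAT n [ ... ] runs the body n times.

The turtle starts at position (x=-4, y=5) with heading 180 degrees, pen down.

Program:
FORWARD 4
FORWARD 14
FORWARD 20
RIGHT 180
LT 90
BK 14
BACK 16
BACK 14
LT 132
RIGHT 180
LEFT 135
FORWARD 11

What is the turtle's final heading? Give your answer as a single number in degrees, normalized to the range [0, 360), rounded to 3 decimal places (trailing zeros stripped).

Answer: 177

Derivation:
Executing turtle program step by step:
Start: pos=(-4,5), heading=180, pen down
FD 4: (-4,5) -> (-8,5) [heading=180, draw]
FD 14: (-8,5) -> (-22,5) [heading=180, draw]
FD 20: (-22,5) -> (-42,5) [heading=180, draw]
RT 180: heading 180 -> 0
LT 90: heading 0 -> 90
BK 14: (-42,5) -> (-42,-9) [heading=90, draw]
BK 16: (-42,-9) -> (-42,-25) [heading=90, draw]
BK 14: (-42,-25) -> (-42,-39) [heading=90, draw]
LT 132: heading 90 -> 222
RT 180: heading 222 -> 42
LT 135: heading 42 -> 177
FD 11: (-42,-39) -> (-52.985,-38.424) [heading=177, draw]
Final: pos=(-52.985,-38.424), heading=177, 7 segment(s) drawn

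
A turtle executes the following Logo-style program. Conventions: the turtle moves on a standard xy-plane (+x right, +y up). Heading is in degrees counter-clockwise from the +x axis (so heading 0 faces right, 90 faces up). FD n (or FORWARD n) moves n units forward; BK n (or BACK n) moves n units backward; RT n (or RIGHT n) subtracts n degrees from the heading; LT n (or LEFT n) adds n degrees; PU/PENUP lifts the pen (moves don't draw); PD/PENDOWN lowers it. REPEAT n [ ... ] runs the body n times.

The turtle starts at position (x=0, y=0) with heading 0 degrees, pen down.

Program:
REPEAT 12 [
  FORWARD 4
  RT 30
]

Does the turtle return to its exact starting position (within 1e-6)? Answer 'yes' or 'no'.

Executing turtle program step by step:
Start: pos=(0,0), heading=0, pen down
REPEAT 12 [
  -- iteration 1/12 --
  FD 4: (0,0) -> (4,0) [heading=0, draw]
  RT 30: heading 0 -> 330
  -- iteration 2/12 --
  FD 4: (4,0) -> (7.464,-2) [heading=330, draw]
  RT 30: heading 330 -> 300
  -- iteration 3/12 --
  FD 4: (7.464,-2) -> (9.464,-5.464) [heading=300, draw]
  RT 30: heading 300 -> 270
  -- iteration 4/12 --
  FD 4: (9.464,-5.464) -> (9.464,-9.464) [heading=270, draw]
  RT 30: heading 270 -> 240
  -- iteration 5/12 --
  FD 4: (9.464,-9.464) -> (7.464,-12.928) [heading=240, draw]
  RT 30: heading 240 -> 210
  -- iteration 6/12 --
  FD 4: (7.464,-12.928) -> (4,-14.928) [heading=210, draw]
  RT 30: heading 210 -> 180
  -- iteration 7/12 --
  FD 4: (4,-14.928) -> (0,-14.928) [heading=180, draw]
  RT 30: heading 180 -> 150
  -- iteration 8/12 --
  FD 4: (0,-14.928) -> (-3.464,-12.928) [heading=150, draw]
  RT 30: heading 150 -> 120
  -- iteration 9/12 --
  FD 4: (-3.464,-12.928) -> (-5.464,-9.464) [heading=120, draw]
  RT 30: heading 120 -> 90
  -- iteration 10/12 --
  FD 4: (-5.464,-9.464) -> (-5.464,-5.464) [heading=90, draw]
  RT 30: heading 90 -> 60
  -- iteration 11/12 --
  FD 4: (-5.464,-5.464) -> (-3.464,-2) [heading=60, draw]
  RT 30: heading 60 -> 30
  -- iteration 12/12 --
  FD 4: (-3.464,-2) -> (0,0) [heading=30, draw]
  RT 30: heading 30 -> 0
]
Final: pos=(0,0), heading=0, 12 segment(s) drawn

Start position: (0, 0)
Final position: (0, 0)
Distance = 0; < 1e-6 -> CLOSED

Answer: yes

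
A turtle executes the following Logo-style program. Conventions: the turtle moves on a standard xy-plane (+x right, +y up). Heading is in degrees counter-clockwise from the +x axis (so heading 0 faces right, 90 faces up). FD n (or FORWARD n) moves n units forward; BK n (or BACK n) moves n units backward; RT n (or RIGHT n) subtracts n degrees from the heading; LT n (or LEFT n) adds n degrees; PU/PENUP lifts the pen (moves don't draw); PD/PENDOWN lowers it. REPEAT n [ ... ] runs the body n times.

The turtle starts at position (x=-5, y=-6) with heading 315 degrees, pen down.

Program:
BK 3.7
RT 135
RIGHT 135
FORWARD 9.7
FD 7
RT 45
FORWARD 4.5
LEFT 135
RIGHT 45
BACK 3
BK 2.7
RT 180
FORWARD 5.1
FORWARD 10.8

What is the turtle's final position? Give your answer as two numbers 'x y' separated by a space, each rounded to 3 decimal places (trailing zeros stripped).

Executing turtle program step by step:
Start: pos=(-5,-6), heading=315, pen down
BK 3.7: (-5,-6) -> (-7.616,-3.384) [heading=315, draw]
RT 135: heading 315 -> 180
RT 135: heading 180 -> 45
FD 9.7: (-7.616,-3.384) -> (-0.757,3.475) [heading=45, draw]
FD 7: (-0.757,3.475) -> (4.192,8.425) [heading=45, draw]
RT 45: heading 45 -> 0
FD 4.5: (4.192,8.425) -> (8.692,8.425) [heading=0, draw]
LT 135: heading 0 -> 135
RT 45: heading 135 -> 90
BK 3: (8.692,8.425) -> (8.692,5.425) [heading=90, draw]
BK 2.7: (8.692,5.425) -> (8.692,2.725) [heading=90, draw]
RT 180: heading 90 -> 270
FD 5.1: (8.692,2.725) -> (8.692,-2.375) [heading=270, draw]
FD 10.8: (8.692,-2.375) -> (8.692,-13.175) [heading=270, draw]
Final: pos=(8.692,-13.175), heading=270, 8 segment(s) drawn

Answer: 8.692 -13.175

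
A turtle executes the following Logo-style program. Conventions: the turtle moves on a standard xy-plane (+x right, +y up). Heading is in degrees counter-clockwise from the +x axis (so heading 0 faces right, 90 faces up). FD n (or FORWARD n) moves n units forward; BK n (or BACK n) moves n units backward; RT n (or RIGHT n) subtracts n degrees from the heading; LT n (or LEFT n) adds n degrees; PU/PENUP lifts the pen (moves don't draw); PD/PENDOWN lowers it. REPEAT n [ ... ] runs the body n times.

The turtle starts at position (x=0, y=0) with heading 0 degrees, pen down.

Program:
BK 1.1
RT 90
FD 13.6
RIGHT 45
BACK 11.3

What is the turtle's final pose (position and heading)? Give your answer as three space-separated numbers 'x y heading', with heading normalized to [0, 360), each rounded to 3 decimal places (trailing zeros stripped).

Answer: 6.89 -5.61 225

Derivation:
Executing turtle program step by step:
Start: pos=(0,0), heading=0, pen down
BK 1.1: (0,0) -> (-1.1,0) [heading=0, draw]
RT 90: heading 0 -> 270
FD 13.6: (-1.1,0) -> (-1.1,-13.6) [heading=270, draw]
RT 45: heading 270 -> 225
BK 11.3: (-1.1,-13.6) -> (6.89,-5.61) [heading=225, draw]
Final: pos=(6.89,-5.61), heading=225, 3 segment(s) drawn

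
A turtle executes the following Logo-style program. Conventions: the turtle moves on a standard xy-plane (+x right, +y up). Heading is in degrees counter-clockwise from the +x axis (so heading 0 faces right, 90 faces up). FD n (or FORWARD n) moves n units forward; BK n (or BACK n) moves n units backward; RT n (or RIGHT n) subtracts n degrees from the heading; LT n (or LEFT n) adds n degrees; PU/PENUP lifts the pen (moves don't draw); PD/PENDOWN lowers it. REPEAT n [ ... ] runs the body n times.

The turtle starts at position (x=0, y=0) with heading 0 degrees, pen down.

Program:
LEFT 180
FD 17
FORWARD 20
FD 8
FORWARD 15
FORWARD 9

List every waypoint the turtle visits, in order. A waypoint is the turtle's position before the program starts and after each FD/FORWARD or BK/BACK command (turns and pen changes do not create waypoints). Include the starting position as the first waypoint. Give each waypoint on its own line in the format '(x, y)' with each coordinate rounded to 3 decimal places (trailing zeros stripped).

Answer: (0, 0)
(-17, 0)
(-37, 0)
(-45, 0)
(-60, 0)
(-69, 0)

Derivation:
Executing turtle program step by step:
Start: pos=(0,0), heading=0, pen down
LT 180: heading 0 -> 180
FD 17: (0,0) -> (-17,0) [heading=180, draw]
FD 20: (-17,0) -> (-37,0) [heading=180, draw]
FD 8: (-37,0) -> (-45,0) [heading=180, draw]
FD 15: (-45,0) -> (-60,0) [heading=180, draw]
FD 9: (-60,0) -> (-69,0) [heading=180, draw]
Final: pos=(-69,0), heading=180, 5 segment(s) drawn
Waypoints (6 total):
(0, 0)
(-17, 0)
(-37, 0)
(-45, 0)
(-60, 0)
(-69, 0)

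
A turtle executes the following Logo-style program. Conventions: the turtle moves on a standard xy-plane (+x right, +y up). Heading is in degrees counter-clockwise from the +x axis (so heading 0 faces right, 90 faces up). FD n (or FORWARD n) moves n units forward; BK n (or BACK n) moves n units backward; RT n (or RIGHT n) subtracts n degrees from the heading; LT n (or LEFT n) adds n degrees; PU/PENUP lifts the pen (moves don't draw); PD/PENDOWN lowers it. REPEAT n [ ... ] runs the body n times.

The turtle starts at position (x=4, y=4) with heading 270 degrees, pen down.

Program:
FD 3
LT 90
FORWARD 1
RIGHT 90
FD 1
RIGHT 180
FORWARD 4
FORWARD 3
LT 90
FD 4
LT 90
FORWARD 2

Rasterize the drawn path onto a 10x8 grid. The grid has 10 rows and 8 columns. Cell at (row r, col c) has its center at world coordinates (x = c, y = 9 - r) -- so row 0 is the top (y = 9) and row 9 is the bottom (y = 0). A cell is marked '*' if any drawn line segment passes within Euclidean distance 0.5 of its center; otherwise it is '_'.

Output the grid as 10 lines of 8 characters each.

Answer: ________
________
_*****__
_*___*__
_*___*__
____**__
____**__
____**__
____**__
_____*__

Derivation:
Segment 0: (4,4) -> (4,1)
Segment 1: (4,1) -> (5,1)
Segment 2: (5,1) -> (5,-0)
Segment 3: (5,-0) -> (5,4)
Segment 4: (5,4) -> (5,7)
Segment 5: (5,7) -> (1,7)
Segment 6: (1,7) -> (1,5)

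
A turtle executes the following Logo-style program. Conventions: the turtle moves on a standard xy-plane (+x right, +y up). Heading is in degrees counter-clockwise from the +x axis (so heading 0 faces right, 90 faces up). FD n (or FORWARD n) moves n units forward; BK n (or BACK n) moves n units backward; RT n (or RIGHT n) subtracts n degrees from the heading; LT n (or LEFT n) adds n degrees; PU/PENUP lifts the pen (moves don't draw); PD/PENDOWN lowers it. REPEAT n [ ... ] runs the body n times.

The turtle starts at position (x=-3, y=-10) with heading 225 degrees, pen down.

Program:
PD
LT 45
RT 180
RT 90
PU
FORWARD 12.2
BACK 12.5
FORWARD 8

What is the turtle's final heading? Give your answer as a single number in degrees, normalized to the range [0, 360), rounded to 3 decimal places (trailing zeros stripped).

Answer: 0

Derivation:
Executing turtle program step by step:
Start: pos=(-3,-10), heading=225, pen down
PD: pen down
LT 45: heading 225 -> 270
RT 180: heading 270 -> 90
RT 90: heading 90 -> 0
PU: pen up
FD 12.2: (-3,-10) -> (9.2,-10) [heading=0, move]
BK 12.5: (9.2,-10) -> (-3.3,-10) [heading=0, move]
FD 8: (-3.3,-10) -> (4.7,-10) [heading=0, move]
Final: pos=(4.7,-10), heading=0, 0 segment(s) drawn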